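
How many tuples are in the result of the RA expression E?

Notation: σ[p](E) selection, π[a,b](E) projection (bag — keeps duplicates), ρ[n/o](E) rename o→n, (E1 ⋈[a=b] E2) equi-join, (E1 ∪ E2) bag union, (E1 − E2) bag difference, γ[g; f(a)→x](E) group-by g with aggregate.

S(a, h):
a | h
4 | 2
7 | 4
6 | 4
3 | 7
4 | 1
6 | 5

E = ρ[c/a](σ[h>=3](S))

Per-node cardinality:
  S → 6
  σ[h>=3](S) → 4
  ρ[c/a](σ[h>=3](S)) → 4

|E| = 4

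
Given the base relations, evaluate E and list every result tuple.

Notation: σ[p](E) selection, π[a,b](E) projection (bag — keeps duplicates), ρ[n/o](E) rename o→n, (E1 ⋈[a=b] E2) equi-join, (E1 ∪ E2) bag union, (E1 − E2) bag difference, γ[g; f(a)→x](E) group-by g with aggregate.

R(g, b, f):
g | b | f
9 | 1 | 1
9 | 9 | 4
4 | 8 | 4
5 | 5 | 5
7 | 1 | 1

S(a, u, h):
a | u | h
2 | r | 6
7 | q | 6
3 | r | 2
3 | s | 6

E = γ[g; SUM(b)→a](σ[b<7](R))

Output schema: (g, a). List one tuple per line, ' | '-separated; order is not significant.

Stepwise |·|:
  R → 5
  σ[b<7](R) → 3
  γ[g; SUM(b)→a](σ[b<7](R)) → 3

== RESULT ==
g | a
5 | 5
7 | 1
9 | 1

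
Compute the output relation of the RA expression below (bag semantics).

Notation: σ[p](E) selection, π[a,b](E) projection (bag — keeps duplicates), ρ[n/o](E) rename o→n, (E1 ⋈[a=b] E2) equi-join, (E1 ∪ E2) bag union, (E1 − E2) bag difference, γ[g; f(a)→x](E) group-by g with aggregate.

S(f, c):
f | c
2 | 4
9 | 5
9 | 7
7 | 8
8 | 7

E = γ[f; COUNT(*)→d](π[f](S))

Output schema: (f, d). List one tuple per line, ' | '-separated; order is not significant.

Per-node cardinality:
  S → 5
  π[f](S) → 5
  γ[f; COUNT(*)→d](π[f](S)) → 4

== RESULT ==
f | d
2 | 1
7 | 1
8 | 1
9 | 2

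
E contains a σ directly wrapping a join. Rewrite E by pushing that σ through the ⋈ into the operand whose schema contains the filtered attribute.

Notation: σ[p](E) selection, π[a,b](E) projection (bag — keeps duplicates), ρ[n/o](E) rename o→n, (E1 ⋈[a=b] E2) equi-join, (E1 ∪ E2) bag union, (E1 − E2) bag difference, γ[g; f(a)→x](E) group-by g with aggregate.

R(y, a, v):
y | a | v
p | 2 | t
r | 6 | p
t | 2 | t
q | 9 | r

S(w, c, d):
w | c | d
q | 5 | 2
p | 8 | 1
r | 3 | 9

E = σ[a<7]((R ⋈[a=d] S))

σ filters on a, owned by the left side.
E' = (σ[a<7](R) ⋈[a=d] S)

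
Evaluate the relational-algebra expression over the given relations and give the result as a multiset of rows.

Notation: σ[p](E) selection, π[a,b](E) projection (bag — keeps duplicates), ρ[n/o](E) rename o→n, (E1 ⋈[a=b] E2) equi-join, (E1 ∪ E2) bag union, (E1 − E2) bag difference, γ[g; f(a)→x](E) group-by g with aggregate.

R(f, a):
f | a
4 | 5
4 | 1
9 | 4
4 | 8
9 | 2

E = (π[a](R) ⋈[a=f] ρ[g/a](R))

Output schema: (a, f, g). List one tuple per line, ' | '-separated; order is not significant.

Stepwise |·|:
  R → 5
  π[a](R) → 5
  R → 5
  ρ[g/a](R) → 5
  (π[a](R) ⋈[a=f] ρ[g/a](R)) → 3

== RESULT ==
a | f | g
4 | 4 | 1
4 | 4 | 5
4 | 4 | 8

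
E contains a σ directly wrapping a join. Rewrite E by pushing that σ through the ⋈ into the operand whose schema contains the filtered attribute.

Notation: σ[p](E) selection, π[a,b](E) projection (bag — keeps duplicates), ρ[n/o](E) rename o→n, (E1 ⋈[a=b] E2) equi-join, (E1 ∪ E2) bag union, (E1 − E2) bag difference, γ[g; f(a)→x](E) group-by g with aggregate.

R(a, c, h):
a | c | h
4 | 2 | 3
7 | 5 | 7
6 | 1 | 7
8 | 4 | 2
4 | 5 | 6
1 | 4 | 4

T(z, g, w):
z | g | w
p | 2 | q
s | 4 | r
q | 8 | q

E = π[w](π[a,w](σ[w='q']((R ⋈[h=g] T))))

σ filters on w, owned by the right side.
E' = π[w](π[a,w]((R ⋈[h=g] σ[w='q'](T))))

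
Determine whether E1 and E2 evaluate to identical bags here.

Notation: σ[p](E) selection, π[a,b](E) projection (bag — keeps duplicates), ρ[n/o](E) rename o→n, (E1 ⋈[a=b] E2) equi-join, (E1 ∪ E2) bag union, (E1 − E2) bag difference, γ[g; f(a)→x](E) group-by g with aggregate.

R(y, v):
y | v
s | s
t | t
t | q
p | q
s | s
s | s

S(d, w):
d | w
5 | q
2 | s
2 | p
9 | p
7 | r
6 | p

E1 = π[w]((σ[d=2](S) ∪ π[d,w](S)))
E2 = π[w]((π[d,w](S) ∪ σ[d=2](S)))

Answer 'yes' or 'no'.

E1 stepwise |·|:
  S → 6
  σ[d=2](S) → 2
  S → 6
  π[d,w](S) → 6
  (σ[d=2](S) ∪ π[d,w](S)) → 8
  π[w]((σ[d=2](S) ∪ π[d,w](S))) → 8
E2 stepwise |·|:
  S → 6
  π[d,w](S) → 6
  S → 6
  σ[d=2](S) → 2
  (π[d,w](S) ∪ σ[d=2](S)) → 8
  π[w]((π[d,w](S) ∪ σ[d=2](S))) → 8

E1 and E2 produce the same multiset:
w
p
p
p
p
q
r
s
s

yes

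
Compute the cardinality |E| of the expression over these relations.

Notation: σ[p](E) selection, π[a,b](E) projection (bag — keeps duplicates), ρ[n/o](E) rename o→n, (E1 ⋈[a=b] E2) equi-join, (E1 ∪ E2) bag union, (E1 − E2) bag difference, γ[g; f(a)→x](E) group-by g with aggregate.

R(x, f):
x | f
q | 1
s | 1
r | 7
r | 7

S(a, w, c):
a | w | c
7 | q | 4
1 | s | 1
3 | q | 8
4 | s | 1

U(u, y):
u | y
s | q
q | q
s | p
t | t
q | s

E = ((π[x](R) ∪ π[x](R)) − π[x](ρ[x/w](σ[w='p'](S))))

Subexpression sizes:
  R → 4
  π[x](R) → 4
  R → 4
  π[x](R) → 4
  (π[x](R) ∪ π[x](R)) → 8
  S → 4
  σ[w='p'](S) → 0
  ρ[x/w](σ[w='p'](S)) → 0
  π[x](ρ[x/w](σ[w='p'](S))) → 0
  ((π[x](R) ∪ π[x](R)) − π[x](ρ[x/w](σ[w='p'](S)))) → 8

|E| = 8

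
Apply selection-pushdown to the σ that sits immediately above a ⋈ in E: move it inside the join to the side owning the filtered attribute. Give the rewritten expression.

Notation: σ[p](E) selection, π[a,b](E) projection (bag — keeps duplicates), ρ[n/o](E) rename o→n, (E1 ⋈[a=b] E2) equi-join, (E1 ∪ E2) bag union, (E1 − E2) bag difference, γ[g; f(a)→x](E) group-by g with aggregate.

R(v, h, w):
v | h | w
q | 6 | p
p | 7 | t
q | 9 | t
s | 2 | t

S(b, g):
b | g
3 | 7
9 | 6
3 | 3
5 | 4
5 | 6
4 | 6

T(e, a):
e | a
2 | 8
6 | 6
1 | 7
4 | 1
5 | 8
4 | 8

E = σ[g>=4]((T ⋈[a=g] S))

σ filters on g, owned by the right side.
E' = (T ⋈[a=g] σ[g>=4](S))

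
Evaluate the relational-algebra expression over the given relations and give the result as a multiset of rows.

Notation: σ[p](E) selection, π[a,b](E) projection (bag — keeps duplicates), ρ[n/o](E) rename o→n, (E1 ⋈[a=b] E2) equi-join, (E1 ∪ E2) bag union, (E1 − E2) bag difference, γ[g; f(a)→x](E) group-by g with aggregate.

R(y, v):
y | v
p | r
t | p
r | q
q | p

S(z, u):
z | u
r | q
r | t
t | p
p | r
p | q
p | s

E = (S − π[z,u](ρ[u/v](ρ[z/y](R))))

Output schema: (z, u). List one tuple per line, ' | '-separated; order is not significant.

Subexpression sizes:
  S → 6
  R → 4
  ρ[z/y](R) → 4
  ρ[u/v](ρ[z/y](R)) → 4
  π[z,u](ρ[u/v](ρ[z/y](R))) → 4
  (S − π[z,u](ρ[u/v](ρ[z/y](R)))) → 3

== RESULT ==
z | u
p | q
p | s
r | t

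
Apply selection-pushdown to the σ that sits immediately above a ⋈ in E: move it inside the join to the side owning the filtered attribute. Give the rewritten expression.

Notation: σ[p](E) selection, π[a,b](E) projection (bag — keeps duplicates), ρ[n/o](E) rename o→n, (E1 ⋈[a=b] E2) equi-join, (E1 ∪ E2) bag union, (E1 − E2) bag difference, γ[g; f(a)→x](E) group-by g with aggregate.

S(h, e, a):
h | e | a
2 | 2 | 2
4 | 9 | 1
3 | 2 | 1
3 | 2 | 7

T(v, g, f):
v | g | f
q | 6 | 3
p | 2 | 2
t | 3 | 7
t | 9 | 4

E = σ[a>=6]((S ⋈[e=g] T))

σ filters on a, owned by the left side.
E' = (σ[a>=6](S) ⋈[e=g] T)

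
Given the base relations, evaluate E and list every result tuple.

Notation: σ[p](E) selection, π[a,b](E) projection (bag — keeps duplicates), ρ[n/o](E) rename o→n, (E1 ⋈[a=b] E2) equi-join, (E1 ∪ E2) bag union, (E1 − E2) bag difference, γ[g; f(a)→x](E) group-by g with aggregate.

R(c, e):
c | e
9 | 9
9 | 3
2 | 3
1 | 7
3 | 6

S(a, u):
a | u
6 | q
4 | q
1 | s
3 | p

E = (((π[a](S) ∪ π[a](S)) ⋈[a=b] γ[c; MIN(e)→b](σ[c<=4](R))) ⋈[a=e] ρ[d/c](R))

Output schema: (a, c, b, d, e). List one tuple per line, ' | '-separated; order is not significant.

Per-node cardinality:
  S → 4
  π[a](S) → 4
  S → 4
  π[a](S) → 4
  (π[a](S) ∪ π[a](S)) → 8
  R → 5
  σ[c<=4](R) → 3
  γ[c; MIN(e)→b](σ[c<=4](R)) → 3
  ((π[a](S) ∪ π[a](S)) ⋈[a=b] γ[c; MIN(e)→b](σ[c<=4](R))) → 4
  R → 5
  ρ[d/c](R) → 5
  (((π[a](S) ∪ π[a](S)) ⋈[a=b] γ[c; MIN(e)→b](σ[c<=4](R))) ⋈[a=e] ρ[d/c](R)) → 6

== RESULT ==
a | c | b | d | e
3 | 2 | 3 | 2 | 3
3 | 2 | 3 | 2 | 3
3 | 2 | 3 | 9 | 3
3 | 2 | 3 | 9 | 3
6 | 3 | 6 | 3 | 6
6 | 3 | 6 | 3 | 6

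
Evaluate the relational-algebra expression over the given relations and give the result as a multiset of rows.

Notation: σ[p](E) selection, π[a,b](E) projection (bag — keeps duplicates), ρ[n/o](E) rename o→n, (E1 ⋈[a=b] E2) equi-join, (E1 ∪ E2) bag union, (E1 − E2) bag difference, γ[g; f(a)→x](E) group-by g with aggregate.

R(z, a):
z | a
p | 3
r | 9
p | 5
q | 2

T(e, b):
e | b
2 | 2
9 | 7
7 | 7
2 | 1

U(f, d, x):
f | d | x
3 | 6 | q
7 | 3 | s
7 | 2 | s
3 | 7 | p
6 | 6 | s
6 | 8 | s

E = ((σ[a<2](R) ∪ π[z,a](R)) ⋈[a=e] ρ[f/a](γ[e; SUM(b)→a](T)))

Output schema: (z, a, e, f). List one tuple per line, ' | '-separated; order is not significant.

Row counts bottom-up:
  R → 4
  σ[a<2](R) → 0
  R → 4
  π[z,a](R) → 4
  (σ[a<2](R) ∪ π[z,a](R)) → 4
  T → 4
  γ[e; SUM(b)→a](T) → 3
  ρ[f/a](γ[e; SUM(b)→a](T)) → 3
  ((σ[a<2](R) ∪ π[z,a](R)) ⋈[a=e] ρ[f/a](γ[e; SUM(b)→a](T))) → 2

== RESULT ==
z | a | e | f
q | 2 | 2 | 3
r | 9 | 9 | 7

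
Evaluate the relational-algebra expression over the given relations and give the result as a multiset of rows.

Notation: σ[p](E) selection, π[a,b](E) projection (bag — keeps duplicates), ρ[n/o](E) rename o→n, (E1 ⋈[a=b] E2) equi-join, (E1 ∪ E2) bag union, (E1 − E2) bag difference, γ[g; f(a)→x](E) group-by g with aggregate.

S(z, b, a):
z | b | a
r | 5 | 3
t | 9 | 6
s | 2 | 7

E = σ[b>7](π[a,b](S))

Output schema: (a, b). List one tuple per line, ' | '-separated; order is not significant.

Stepwise |·|:
  S → 3
  π[a,b](S) → 3
  σ[b>7](π[a,b](S)) → 1

== RESULT ==
a | b
6 | 9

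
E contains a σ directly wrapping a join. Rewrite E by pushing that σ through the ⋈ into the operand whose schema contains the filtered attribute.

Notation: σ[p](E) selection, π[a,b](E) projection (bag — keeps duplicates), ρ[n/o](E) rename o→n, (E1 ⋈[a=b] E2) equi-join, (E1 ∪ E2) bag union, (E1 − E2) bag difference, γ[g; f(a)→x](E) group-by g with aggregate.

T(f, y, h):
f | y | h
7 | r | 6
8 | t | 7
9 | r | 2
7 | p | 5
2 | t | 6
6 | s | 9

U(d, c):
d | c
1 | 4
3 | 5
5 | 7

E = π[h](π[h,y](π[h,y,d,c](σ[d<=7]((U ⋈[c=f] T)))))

σ filters on d, owned by the left side.
E' = π[h](π[h,y](π[h,y,d,c]((σ[d<=7](U) ⋈[c=f] T))))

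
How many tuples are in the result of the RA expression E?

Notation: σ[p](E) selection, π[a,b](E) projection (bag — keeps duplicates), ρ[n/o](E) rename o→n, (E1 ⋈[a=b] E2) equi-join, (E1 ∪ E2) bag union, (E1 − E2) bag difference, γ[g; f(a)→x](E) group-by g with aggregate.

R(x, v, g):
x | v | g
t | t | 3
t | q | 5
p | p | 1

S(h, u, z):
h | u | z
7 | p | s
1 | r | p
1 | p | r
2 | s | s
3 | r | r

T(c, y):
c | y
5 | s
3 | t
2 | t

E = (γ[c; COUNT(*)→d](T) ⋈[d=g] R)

Subexpression sizes:
  T → 3
  γ[c; COUNT(*)→d](T) → 3
  R → 3
  (γ[c; COUNT(*)→d](T) ⋈[d=g] R) → 3

|E| = 3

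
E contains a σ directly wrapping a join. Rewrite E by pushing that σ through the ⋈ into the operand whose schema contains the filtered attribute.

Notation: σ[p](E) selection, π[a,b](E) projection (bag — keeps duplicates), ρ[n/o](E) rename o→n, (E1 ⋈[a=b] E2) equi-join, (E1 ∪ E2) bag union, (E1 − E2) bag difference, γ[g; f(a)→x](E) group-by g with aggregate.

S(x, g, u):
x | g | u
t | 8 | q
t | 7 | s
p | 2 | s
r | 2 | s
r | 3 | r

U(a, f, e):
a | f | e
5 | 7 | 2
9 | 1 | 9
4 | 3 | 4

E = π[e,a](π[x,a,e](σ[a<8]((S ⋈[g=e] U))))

σ filters on a, owned by the right side.
E' = π[e,a](π[x,a,e]((S ⋈[g=e] σ[a<8](U))))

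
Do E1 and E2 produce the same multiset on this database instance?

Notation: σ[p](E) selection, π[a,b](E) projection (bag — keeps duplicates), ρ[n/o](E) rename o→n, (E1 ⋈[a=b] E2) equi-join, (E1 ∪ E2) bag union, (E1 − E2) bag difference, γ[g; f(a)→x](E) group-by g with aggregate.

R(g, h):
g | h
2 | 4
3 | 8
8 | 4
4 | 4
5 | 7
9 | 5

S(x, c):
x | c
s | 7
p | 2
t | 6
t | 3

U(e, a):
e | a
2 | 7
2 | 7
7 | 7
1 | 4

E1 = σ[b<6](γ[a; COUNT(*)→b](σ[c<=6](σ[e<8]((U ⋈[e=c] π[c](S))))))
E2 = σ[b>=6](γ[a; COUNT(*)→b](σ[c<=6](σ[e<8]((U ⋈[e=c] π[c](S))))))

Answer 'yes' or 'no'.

E1 per-node cardinality:
  U → 4
  S → 4
  π[c](S) → 4
  (U ⋈[e=c] π[c](S)) → 3
  σ[e<8]((U ⋈[e=c] π[c](S))) → 3
  σ[c<=6](σ[e<8]((U ⋈[e=c] π[c](S)))) → 2
  γ[a; COUNT(*)→b](σ[c<=6](σ[e<8]((U ⋈[e=c] π[c](S))))) → 1
  σ[b<6](γ[a; COUNT(*)→b](σ[c<=6](σ[e<8]((U ⋈[e=c] π[c](S)))))) → 1
E2 per-node cardinality:
  U → 4
  S → 4
  π[c](S) → 4
  (U ⋈[e=c] π[c](S)) → 3
  σ[e<8]((U ⋈[e=c] π[c](S))) → 3
  σ[c<=6](σ[e<8]((U ⋈[e=c] π[c](S)))) → 2
  γ[a; COUNT(*)→b](σ[c<=6](σ[e<8]((U ⋈[e=c] π[c](S))))) → 1
  σ[b>=6](γ[a; COUNT(*)→b](σ[c<=6](σ[e<8]((U ⋈[e=c] π[c](S)))))) → 0

E1 result:
a | b
7 | 2
E2 result:
a | b
(0 rows)
Witness: (7, 2) appears 1× in E1 but 0× in E2.

no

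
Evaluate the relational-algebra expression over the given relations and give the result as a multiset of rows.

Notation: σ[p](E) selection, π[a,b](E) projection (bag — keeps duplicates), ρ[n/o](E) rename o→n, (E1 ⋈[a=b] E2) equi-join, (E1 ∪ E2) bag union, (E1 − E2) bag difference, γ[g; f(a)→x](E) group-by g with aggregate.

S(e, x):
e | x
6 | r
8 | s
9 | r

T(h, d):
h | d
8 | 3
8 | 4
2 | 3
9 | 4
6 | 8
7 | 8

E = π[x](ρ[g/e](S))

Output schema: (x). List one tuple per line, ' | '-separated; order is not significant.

Stepwise |·|:
  S → 3
  ρ[g/e](S) → 3
  π[x](ρ[g/e](S)) → 3

== RESULT ==
x
r
r
s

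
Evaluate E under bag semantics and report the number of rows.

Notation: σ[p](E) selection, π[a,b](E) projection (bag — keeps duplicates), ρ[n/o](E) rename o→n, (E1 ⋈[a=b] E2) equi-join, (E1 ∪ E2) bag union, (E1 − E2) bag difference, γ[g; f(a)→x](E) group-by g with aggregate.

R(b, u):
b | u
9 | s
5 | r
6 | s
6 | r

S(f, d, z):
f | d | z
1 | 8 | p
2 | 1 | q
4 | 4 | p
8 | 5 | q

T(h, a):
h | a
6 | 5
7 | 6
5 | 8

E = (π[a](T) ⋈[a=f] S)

Per-node cardinality:
  T → 3
  π[a](T) → 3
  S → 4
  (π[a](T) ⋈[a=f] S) → 1

|E| = 1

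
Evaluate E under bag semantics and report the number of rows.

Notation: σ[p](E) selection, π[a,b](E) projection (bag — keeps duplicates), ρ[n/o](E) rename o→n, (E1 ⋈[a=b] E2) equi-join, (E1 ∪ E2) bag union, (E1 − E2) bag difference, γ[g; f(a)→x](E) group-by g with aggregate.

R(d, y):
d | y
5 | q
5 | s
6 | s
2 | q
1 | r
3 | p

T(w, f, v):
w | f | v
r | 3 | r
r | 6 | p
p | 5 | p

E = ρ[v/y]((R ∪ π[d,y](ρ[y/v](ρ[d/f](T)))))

Stepwise |·|:
  R → 6
  T → 3
  ρ[d/f](T) → 3
  ρ[y/v](ρ[d/f](T)) → 3
  π[d,y](ρ[y/v](ρ[d/f](T))) → 3
  (R ∪ π[d,y](ρ[y/v](ρ[d/f](T)))) → 9
  ρ[v/y]((R ∪ π[d,y](ρ[y/v](ρ[d/f](T))))) → 9

|E| = 9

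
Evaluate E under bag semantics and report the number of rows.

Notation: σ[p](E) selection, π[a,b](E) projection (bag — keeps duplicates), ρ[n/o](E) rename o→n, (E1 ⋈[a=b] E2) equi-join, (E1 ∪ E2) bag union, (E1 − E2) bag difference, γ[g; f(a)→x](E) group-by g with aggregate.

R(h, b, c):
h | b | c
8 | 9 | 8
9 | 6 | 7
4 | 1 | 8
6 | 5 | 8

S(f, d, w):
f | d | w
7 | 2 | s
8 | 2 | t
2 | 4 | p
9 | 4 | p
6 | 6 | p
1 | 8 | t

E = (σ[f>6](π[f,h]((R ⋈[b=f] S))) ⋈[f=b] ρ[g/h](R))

Row counts bottom-up:
  R → 4
  S → 6
  (R ⋈[b=f] S) → 3
  π[f,h]((R ⋈[b=f] S)) → 3
  σ[f>6](π[f,h]((R ⋈[b=f] S))) → 1
  R → 4
  ρ[g/h](R) → 4
  (σ[f>6](π[f,h]((R ⋈[b=f] S))) ⋈[f=b] ρ[g/h](R)) → 1

|E| = 1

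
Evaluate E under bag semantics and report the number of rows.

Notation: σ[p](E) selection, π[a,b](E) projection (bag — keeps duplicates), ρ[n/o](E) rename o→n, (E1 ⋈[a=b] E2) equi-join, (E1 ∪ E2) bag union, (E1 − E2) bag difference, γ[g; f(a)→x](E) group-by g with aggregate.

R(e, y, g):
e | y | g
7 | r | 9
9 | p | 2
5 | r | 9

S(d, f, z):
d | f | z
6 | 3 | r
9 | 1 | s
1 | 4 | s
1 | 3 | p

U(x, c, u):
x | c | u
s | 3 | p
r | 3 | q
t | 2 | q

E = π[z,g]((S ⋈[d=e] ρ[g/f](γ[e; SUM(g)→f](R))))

Per-node cardinality:
  S → 4
  R → 3
  γ[e; SUM(g)→f](R) → 3
  ρ[g/f](γ[e; SUM(g)→f](R)) → 3
  (S ⋈[d=e] ρ[g/f](γ[e; SUM(g)→f](R))) → 1
  π[z,g]((S ⋈[d=e] ρ[g/f](γ[e; SUM(g)→f](R)))) → 1

|E| = 1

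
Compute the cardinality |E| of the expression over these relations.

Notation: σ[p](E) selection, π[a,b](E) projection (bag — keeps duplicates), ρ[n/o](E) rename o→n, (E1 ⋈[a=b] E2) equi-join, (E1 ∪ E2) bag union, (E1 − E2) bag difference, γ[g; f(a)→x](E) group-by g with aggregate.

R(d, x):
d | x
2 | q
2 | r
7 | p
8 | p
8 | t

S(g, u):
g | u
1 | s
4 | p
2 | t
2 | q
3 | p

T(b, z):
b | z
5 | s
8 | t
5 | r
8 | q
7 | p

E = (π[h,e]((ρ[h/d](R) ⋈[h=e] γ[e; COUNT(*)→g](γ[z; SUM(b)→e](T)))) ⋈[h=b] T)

Stepwise |·|:
  R → 5
  ρ[h/d](R) → 5
  T → 5
  γ[z; SUM(b)→e](T) → 5
  γ[e; COUNT(*)→g](γ[z; SUM(b)→e](T)) → 3
  (ρ[h/d](R) ⋈[h=e] γ[e; COUNT(*)→g](γ[z; SUM(b)→e](T))) → 3
  π[h,e]((ρ[h/d](R) ⋈[h=e] γ[e; COUNT(*)→g](γ[z; SUM(b)→e](T)))) → 3
  T → 5
  (π[h,e]((ρ[h/d](R) ⋈[h=e] γ[e; COUNT(*)→g](γ[z; SUM(b)→e](T)))) ⋈[h=b] T) → 5

|E| = 5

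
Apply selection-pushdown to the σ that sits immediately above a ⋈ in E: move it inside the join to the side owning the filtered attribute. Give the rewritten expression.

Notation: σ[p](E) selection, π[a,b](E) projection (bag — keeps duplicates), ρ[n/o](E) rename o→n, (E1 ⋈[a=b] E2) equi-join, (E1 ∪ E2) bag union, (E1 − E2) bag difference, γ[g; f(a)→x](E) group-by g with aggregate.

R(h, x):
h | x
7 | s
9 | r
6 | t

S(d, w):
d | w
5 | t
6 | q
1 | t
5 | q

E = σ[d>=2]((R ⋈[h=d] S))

σ filters on d, owned by the right side.
E' = (R ⋈[h=d] σ[d>=2](S))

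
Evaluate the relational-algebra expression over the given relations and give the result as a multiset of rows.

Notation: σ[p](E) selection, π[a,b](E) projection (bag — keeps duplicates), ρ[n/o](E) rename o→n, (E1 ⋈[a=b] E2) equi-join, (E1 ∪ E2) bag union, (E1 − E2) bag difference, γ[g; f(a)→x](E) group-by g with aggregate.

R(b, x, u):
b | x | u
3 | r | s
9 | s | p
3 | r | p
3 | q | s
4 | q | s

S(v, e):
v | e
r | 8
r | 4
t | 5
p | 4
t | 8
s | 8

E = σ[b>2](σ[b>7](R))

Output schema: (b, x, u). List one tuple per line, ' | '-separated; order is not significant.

Subexpression sizes:
  R → 5
  σ[b>7](R) → 1
  σ[b>2](σ[b>7](R)) → 1

== RESULT ==
b | x | u
9 | s | p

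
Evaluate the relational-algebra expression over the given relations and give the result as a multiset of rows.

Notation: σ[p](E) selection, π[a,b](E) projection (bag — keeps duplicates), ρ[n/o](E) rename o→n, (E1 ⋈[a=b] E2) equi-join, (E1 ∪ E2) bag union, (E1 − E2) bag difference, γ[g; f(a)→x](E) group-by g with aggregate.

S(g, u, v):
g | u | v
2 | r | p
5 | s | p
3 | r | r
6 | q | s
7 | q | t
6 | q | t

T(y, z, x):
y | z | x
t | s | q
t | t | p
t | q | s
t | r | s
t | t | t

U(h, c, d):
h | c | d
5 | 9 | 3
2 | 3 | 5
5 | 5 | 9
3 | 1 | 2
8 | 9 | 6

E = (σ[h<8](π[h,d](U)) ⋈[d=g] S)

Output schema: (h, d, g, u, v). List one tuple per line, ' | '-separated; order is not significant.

Row counts bottom-up:
  U → 5
  π[h,d](U) → 5
  σ[h<8](π[h,d](U)) → 4
  S → 6
  (σ[h<8](π[h,d](U)) ⋈[d=g] S) → 3

== RESULT ==
h | d | g | u | v
2 | 5 | 5 | s | p
3 | 2 | 2 | r | p
5 | 3 | 3 | r | r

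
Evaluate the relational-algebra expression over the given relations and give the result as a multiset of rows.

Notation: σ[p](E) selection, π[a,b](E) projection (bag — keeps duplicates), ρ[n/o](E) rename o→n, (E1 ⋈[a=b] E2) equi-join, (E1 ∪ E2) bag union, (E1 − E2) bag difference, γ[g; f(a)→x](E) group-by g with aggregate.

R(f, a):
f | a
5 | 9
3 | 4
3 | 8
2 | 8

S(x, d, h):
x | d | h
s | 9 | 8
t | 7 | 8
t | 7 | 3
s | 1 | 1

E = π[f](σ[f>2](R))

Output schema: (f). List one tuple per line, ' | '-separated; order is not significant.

Per-node cardinality:
  R → 4
  σ[f>2](R) → 3
  π[f](σ[f>2](R)) → 3

== RESULT ==
f
3
3
5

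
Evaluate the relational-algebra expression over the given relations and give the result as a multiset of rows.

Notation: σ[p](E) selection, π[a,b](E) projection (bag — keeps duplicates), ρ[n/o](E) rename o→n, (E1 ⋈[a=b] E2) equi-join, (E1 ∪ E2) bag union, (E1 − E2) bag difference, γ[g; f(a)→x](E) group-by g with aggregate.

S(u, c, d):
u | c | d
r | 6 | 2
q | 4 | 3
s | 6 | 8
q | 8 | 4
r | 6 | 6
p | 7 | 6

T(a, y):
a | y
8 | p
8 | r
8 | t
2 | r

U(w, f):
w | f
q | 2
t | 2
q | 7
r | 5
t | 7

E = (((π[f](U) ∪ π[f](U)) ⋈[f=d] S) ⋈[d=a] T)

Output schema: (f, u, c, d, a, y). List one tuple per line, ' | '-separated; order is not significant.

Subexpression sizes:
  U → 5
  π[f](U) → 5
  U → 5
  π[f](U) → 5
  (π[f](U) ∪ π[f](U)) → 10
  S → 6
  ((π[f](U) ∪ π[f](U)) ⋈[f=d] S) → 4
  T → 4
  (((π[f](U) ∪ π[f](U)) ⋈[f=d] S) ⋈[d=a] T) → 4

== RESULT ==
f | u | c | d | a | y
2 | r | 6 | 2 | 2 | r
2 | r | 6 | 2 | 2 | r
2 | r | 6 | 2 | 2 | r
2 | r | 6 | 2 | 2 | r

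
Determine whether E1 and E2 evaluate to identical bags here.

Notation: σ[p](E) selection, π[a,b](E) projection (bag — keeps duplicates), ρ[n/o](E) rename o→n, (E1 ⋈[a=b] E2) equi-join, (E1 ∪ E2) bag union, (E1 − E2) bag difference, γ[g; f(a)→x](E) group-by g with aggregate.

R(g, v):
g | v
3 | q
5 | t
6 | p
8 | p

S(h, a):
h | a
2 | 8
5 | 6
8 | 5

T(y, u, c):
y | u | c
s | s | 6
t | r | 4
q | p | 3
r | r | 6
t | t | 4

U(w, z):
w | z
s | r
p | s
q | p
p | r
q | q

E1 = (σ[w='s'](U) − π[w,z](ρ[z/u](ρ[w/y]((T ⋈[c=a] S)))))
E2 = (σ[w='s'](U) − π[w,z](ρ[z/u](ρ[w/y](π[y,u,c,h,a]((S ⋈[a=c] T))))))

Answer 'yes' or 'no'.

E1 per-node cardinality:
  U → 5
  σ[w='s'](U) → 1
  T → 5
  S → 3
  (T ⋈[c=a] S) → 2
  ρ[w/y]((T ⋈[c=a] S)) → 2
  ρ[z/u](ρ[w/y]((T ⋈[c=a] S))) → 2
  π[w,z](ρ[z/u](ρ[w/y]((T ⋈[c=a] S)))) → 2
  (σ[w='s'](U) − π[w,z](ρ[z/u](ρ[w/y]((T ⋈[c=a] S))))) → 1
E2 per-node cardinality:
  U → 5
  σ[w='s'](U) → 1
  S → 3
  T → 5
  (S ⋈[a=c] T) → 2
  π[y,u,c,h,a]((S ⋈[a=c] T)) → 2
  ρ[w/y](π[y,u,c,h,a]((S ⋈[a=c] T))) → 2
  ρ[z/u](ρ[w/y](π[y,u,c,h,a]((S ⋈[a=c] T)))) → 2
  π[w,z](ρ[z/u](ρ[w/y](π[y,u,c,h,a]((S ⋈[a=c] T))))) → 2
  (σ[w='s'](U) − π[w,z](ρ[z/u](ρ[w/y](π[y,u,c,h,a]((S ⋈[a=c] T)))))) → 1

E1 and E2 produce the same multiset:
w | z
s | r

yes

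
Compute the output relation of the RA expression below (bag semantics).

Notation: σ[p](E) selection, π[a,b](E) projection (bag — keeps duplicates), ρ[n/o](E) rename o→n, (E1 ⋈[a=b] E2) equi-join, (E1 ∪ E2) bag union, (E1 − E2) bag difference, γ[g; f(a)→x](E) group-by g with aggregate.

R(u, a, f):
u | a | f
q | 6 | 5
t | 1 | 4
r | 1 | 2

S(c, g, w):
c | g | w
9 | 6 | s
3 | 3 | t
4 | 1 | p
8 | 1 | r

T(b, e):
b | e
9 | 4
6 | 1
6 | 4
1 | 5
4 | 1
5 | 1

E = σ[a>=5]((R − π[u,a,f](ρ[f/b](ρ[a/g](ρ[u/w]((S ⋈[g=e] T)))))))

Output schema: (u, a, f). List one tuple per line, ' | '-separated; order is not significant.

Row counts bottom-up:
  R → 3
  S → 4
  T → 6
  (S ⋈[g=e] T) → 6
  ρ[u/w]((S ⋈[g=e] T)) → 6
  ρ[a/g](ρ[u/w]((S ⋈[g=e] T))) → 6
  ρ[f/b](ρ[a/g](ρ[u/w]((S ⋈[g=e] T)))) → 6
  π[u,a,f](ρ[f/b](ρ[a/g](ρ[u/w]((S ⋈[g=e] T))))) → 6
  (R − π[u,a,f](ρ[f/b](ρ[a/g](ρ[u/w]((S ⋈[g=e] T)))))) → 3
  σ[a>=5]((R − π[u,a,f](ρ[f/b](ρ[a/g](ρ[u/w]((S ⋈[g=e] T))))))) → 1

== RESULT ==
u | a | f
q | 6 | 5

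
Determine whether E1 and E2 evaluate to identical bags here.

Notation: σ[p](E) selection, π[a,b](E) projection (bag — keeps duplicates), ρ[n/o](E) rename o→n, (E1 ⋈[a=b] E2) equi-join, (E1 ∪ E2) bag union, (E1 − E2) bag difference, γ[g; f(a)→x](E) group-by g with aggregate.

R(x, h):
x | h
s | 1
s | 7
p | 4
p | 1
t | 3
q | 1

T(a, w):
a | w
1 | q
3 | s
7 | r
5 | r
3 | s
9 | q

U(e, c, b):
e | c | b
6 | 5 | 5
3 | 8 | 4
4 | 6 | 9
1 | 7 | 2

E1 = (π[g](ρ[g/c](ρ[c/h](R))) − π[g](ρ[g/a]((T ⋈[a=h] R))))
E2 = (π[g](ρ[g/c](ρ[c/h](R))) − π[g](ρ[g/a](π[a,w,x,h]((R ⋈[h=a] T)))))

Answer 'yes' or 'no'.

E1 subexpression sizes:
  R → 6
  ρ[c/h](R) → 6
  ρ[g/c](ρ[c/h](R)) → 6
  π[g](ρ[g/c](ρ[c/h](R))) → 6
  T → 6
  R → 6
  (T ⋈[a=h] R) → 6
  ρ[g/a]((T ⋈[a=h] R)) → 6
  π[g](ρ[g/a]((T ⋈[a=h] R))) → 6
  (π[g](ρ[g/c](ρ[c/h](R))) − π[g](ρ[g/a]((T ⋈[a=h] R)))) → 1
E2 subexpression sizes:
  R → 6
  ρ[c/h](R) → 6
  ρ[g/c](ρ[c/h](R)) → 6
  π[g](ρ[g/c](ρ[c/h](R))) → 6
  R → 6
  T → 6
  (R ⋈[h=a] T) → 6
  π[a,w,x,h]((R ⋈[h=a] T)) → 6
  ρ[g/a](π[a,w,x,h]((R ⋈[h=a] T))) → 6
  π[g](ρ[g/a](π[a,w,x,h]((R ⋈[h=a] T)))) → 6
  (π[g](ρ[g/c](ρ[c/h](R))) − π[g](ρ[g/a](π[a,w,x,h]((R ⋈[h=a] T))))) → 1

E1 and E2 produce the same multiset:
g
4

yes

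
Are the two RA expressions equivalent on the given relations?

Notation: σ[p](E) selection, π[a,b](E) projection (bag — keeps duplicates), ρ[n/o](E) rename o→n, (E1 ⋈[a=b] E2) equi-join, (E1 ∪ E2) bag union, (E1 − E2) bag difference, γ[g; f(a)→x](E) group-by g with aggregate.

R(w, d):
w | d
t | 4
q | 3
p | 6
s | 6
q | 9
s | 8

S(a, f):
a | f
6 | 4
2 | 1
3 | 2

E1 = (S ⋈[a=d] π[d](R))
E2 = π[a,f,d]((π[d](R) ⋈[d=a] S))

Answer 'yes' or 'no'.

E1 stepwise |·|:
  S → 3
  R → 6
  π[d](R) → 6
  (S ⋈[a=d] π[d](R)) → 3
E2 stepwise |·|:
  R → 6
  π[d](R) → 6
  S → 3
  (π[d](R) ⋈[d=a] S) → 3
  π[a,f,d]((π[d](R) ⋈[d=a] S)) → 3

E1 and E2 produce the same multiset:
a | f | d
3 | 2 | 3
6 | 4 | 6
6 | 4 | 6

yes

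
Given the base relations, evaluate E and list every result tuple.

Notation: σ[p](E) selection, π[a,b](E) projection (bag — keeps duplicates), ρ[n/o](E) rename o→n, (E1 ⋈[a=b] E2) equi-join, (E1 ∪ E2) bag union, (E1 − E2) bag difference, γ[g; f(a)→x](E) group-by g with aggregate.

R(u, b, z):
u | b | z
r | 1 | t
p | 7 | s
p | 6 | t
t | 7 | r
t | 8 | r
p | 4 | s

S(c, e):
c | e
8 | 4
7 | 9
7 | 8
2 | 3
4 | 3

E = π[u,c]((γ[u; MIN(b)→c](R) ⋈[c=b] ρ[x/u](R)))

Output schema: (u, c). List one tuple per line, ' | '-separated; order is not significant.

Row counts bottom-up:
  R → 6
  γ[u; MIN(b)→c](R) → 3
  R → 6
  ρ[x/u](R) → 6
  (γ[u; MIN(b)→c](R) ⋈[c=b] ρ[x/u](R)) → 4
  π[u,c]((γ[u; MIN(b)→c](R) ⋈[c=b] ρ[x/u](R))) → 4

== RESULT ==
u | c
p | 4
r | 1
t | 7
t | 7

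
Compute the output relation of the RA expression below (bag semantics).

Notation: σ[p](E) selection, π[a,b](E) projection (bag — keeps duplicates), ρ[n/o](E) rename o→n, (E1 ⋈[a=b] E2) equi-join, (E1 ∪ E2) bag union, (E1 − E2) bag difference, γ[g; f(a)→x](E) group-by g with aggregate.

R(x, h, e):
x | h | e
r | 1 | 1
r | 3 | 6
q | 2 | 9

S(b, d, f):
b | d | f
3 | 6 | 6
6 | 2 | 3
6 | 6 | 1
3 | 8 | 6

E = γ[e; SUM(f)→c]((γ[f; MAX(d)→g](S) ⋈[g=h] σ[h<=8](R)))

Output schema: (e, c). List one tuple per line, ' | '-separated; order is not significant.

Row counts bottom-up:
  S → 4
  γ[f; MAX(d)→g](S) → 3
  R → 3
  σ[h<=8](R) → 3
  (γ[f; MAX(d)→g](S) ⋈[g=h] σ[h<=8](R)) → 1
  γ[e; SUM(f)→c]((γ[f; MAX(d)→g](S) ⋈[g=h] σ[h<=8](R))) → 1

== RESULT ==
e | c
9 | 3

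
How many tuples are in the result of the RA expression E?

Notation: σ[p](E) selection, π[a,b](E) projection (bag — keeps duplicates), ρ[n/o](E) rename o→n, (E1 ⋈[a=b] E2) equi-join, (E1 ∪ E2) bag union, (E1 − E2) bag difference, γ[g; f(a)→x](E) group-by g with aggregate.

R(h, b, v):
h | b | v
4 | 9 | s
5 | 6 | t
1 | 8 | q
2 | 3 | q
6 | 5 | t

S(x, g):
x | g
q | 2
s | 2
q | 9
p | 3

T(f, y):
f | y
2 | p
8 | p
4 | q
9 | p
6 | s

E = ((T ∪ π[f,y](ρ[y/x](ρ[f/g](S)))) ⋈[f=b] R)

Row counts bottom-up:
  T → 5
  S → 4
  ρ[f/g](S) → 4
  ρ[y/x](ρ[f/g](S)) → 4
  π[f,y](ρ[y/x](ρ[f/g](S))) → 4
  (T ∪ π[f,y](ρ[y/x](ρ[f/g](S)))) → 9
  R → 5
  ((T ∪ π[f,y](ρ[y/x](ρ[f/g](S)))) ⋈[f=b] R) → 5

|E| = 5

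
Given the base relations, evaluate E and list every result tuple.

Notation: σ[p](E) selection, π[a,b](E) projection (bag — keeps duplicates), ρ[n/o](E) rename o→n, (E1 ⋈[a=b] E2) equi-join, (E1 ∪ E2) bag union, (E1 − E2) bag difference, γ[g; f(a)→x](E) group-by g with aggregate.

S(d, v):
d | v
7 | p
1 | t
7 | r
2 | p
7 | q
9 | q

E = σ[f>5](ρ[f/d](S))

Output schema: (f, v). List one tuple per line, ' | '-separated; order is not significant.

Stepwise |·|:
  S → 6
  ρ[f/d](S) → 6
  σ[f>5](ρ[f/d](S)) → 4

== RESULT ==
f | v
7 | p
7 | q
7 | r
9 | q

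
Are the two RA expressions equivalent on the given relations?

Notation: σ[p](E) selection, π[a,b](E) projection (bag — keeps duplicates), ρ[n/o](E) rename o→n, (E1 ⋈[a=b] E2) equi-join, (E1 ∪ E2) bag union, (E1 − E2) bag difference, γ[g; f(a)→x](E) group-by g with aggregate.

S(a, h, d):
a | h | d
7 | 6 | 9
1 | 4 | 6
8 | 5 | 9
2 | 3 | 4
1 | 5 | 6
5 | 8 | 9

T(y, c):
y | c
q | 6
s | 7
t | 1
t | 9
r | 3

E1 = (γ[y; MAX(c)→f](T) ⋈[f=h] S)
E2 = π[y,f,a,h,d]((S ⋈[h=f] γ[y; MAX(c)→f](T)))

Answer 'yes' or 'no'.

E1 per-node cardinality:
  T → 5
  γ[y; MAX(c)→f](T) → 4
  S → 6
  (γ[y; MAX(c)→f](T) ⋈[f=h] S) → 2
E2 per-node cardinality:
  S → 6
  T → 5
  γ[y; MAX(c)→f](T) → 4
  (S ⋈[h=f] γ[y; MAX(c)→f](T)) → 2
  π[y,f,a,h,d]((S ⋈[h=f] γ[y; MAX(c)→f](T))) → 2

E1 and E2 produce the same multiset:
y | f | a | h | d
q | 6 | 7 | 6 | 9
r | 3 | 2 | 3 | 4

yes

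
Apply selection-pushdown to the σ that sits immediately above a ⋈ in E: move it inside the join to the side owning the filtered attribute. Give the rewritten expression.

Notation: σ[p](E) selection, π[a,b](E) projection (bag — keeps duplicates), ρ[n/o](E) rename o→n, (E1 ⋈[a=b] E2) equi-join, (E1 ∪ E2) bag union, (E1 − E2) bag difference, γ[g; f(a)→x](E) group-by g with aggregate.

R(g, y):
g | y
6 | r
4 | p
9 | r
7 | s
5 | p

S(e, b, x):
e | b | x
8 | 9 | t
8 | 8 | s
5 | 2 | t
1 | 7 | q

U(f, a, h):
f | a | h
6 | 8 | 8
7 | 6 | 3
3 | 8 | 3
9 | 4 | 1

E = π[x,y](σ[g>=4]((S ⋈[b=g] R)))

σ filters on g, owned by the right side.
E' = π[x,y]((S ⋈[b=g] σ[g>=4](R)))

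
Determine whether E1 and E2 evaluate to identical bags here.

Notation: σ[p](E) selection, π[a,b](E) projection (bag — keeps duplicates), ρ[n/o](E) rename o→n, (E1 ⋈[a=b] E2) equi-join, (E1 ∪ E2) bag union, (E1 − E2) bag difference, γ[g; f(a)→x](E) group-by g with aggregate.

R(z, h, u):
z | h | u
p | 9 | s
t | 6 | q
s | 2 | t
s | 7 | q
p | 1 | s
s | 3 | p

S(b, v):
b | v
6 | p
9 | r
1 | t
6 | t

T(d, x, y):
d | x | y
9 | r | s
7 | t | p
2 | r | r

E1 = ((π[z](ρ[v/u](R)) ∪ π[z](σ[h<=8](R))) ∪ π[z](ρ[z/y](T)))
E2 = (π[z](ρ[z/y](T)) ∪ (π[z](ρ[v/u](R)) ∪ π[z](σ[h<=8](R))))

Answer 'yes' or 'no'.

E1 row counts bottom-up:
  R → 6
  ρ[v/u](R) → 6
  π[z](ρ[v/u](R)) → 6
  R → 6
  σ[h<=8](R) → 5
  π[z](σ[h<=8](R)) → 5
  (π[z](ρ[v/u](R)) ∪ π[z](σ[h<=8](R))) → 11
  T → 3
  ρ[z/y](T) → 3
  π[z](ρ[z/y](T)) → 3
  ((π[z](ρ[v/u](R)) ∪ π[z](σ[h<=8](R))) ∪ π[z](ρ[z/y](T))) → 14
E2 row counts bottom-up:
  T → 3
  ρ[z/y](T) → 3
  π[z](ρ[z/y](T)) → 3
  R → 6
  ρ[v/u](R) → 6
  π[z](ρ[v/u](R)) → 6
  R → 6
  σ[h<=8](R) → 5
  π[z](σ[h<=8](R)) → 5
  (π[z](ρ[v/u](R)) ∪ π[z](σ[h<=8](R))) → 11
  (π[z](ρ[z/y](T)) ∪ (π[z](ρ[v/u](R)) ∪ π[z](σ[h<=8](R)))) → 14

E1 and E2 produce the same multiset:
z
p
p
p
p
r
s
s
s
s
s
s
s
t
t

yes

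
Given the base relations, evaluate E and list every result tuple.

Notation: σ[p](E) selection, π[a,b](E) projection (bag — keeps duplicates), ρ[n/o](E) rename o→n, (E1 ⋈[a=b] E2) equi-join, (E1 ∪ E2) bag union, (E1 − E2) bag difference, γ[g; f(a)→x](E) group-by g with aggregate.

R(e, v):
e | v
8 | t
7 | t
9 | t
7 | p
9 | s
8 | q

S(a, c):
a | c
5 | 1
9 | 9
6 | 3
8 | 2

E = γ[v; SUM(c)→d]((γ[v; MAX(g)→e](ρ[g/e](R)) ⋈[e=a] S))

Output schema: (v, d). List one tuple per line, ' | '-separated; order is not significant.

Stepwise |·|:
  R → 6
  ρ[g/e](R) → 6
  γ[v; MAX(g)→e](ρ[g/e](R)) → 4
  S → 4
  (γ[v; MAX(g)→e](ρ[g/e](R)) ⋈[e=a] S) → 3
  γ[v; SUM(c)→d]((γ[v; MAX(g)→e](ρ[g/e](R)) ⋈[e=a] S)) → 3

== RESULT ==
v | d
q | 2
s | 9
t | 9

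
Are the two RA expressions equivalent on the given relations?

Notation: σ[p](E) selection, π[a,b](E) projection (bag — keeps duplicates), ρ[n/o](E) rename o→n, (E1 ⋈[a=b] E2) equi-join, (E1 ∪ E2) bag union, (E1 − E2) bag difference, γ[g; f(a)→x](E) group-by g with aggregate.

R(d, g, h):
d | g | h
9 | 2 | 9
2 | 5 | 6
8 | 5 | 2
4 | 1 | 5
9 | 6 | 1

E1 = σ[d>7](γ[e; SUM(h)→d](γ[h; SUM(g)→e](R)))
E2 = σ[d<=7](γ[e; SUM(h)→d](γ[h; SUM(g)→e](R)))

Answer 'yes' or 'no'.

E1 row counts bottom-up:
  R → 5
  γ[h; SUM(g)→e](R) → 5
  γ[e; SUM(h)→d](γ[h; SUM(g)→e](R)) → 4
  σ[d>7](γ[e; SUM(h)→d](γ[h; SUM(g)→e](R))) → 2
E2 row counts bottom-up:
  R → 5
  γ[h; SUM(g)→e](R) → 5
  γ[e; SUM(h)→d](γ[h; SUM(g)→e](R)) → 4
  σ[d<=7](γ[e; SUM(h)→d](γ[h; SUM(g)→e](R))) → 2

E1 result:
e | d
2 | 9
5 | 8
E2 result:
e | d
1 | 5
6 | 1
Witness: (2, 9) appears 1× in E1 but 0× in E2.

no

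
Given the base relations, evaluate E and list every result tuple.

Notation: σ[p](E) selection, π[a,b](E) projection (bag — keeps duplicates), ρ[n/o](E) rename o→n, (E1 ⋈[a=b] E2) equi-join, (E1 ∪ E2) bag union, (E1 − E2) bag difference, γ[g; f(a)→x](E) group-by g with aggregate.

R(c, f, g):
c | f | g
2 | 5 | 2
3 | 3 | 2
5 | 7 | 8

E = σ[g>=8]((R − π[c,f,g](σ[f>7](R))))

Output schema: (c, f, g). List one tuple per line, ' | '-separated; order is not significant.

Subexpression sizes:
  R → 3
  R → 3
  σ[f>7](R) → 0
  π[c,f,g](σ[f>7](R)) → 0
  (R − π[c,f,g](σ[f>7](R))) → 3
  σ[g>=8]((R − π[c,f,g](σ[f>7](R)))) → 1

== RESULT ==
c | f | g
5 | 7 | 8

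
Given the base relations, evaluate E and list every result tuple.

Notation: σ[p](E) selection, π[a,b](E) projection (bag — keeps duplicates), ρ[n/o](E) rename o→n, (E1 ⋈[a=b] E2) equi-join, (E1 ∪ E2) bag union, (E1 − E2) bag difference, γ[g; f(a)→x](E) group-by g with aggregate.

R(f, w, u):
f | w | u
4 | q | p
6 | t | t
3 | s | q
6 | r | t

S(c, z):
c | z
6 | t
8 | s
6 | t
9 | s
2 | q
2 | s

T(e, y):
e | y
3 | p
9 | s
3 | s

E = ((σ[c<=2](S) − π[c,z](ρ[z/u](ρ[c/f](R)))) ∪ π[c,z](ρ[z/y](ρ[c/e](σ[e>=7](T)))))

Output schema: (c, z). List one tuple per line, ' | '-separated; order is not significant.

Subexpression sizes:
  S → 6
  σ[c<=2](S) → 2
  R → 4
  ρ[c/f](R) → 4
  ρ[z/u](ρ[c/f](R)) → 4
  π[c,z](ρ[z/u](ρ[c/f](R))) → 4
  (σ[c<=2](S) − π[c,z](ρ[z/u](ρ[c/f](R)))) → 2
  T → 3
  σ[e>=7](T) → 1
  ρ[c/e](σ[e>=7](T)) → 1
  ρ[z/y](ρ[c/e](σ[e>=7](T))) → 1
  π[c,z](ρ[z/y](ρ[c/e](σ[e>=7](T)))) → 1
  ((σ[c<=2](S) − π[c,z](ρ[z/u](ρ[c/f](R)))) ∪ π[c,z](ρ[z/y](ρ[c/e](σ[e>=7](T))))) → 3

== RESULT ==
c | z
2 | q
2 | s
9 | s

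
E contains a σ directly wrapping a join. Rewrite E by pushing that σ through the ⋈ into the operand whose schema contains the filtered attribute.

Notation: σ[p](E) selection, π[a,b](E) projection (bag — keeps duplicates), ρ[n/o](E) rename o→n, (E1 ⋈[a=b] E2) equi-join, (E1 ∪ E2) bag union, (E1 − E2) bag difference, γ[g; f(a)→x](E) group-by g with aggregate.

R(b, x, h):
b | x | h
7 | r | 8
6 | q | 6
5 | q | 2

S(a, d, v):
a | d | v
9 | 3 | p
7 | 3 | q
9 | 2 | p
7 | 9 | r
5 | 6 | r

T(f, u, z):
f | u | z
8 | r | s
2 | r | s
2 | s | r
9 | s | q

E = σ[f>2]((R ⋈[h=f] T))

σ filters on f, owned by the right side.
E' = (R ⋈[h=f] σ[f>2](T))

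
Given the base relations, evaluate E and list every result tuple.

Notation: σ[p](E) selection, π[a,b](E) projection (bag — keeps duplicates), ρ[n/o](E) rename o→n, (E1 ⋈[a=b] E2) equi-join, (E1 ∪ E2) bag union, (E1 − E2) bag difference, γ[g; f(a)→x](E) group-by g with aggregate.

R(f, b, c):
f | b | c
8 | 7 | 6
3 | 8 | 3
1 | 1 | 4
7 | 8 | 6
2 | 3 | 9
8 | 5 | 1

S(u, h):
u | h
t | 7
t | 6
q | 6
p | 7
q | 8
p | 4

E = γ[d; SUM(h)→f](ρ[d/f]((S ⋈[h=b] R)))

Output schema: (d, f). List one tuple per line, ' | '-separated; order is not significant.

Stepwise |·|:
  S → 6
  R → 6
  (S ⋈[h=b] R) → 4
  ρ[d/f]((S ⋈[h=b] R)) → 4
  γ[d; SUM(h)→f](ρ[d/f]((S ⋈[h=b] R))) → 3

== RESULT ==
d | f
3 | 8
7 | 8
8 | 14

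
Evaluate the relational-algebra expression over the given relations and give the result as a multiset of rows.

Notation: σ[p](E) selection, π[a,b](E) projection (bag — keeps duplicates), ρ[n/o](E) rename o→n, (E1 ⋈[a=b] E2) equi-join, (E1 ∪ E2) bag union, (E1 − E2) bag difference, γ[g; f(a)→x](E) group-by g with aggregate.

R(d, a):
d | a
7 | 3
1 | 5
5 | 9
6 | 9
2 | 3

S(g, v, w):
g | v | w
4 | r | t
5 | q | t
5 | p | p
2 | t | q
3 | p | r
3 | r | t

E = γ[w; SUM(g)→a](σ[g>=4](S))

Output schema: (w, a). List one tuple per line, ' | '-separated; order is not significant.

Stepwise |·|:
  S → 6
  σ[g>=4](S) → 3
  γ[w; SUM(g)→a](σ[g>=4](S)) → 2

== RESULT ==
w | a
p | 5
t | 9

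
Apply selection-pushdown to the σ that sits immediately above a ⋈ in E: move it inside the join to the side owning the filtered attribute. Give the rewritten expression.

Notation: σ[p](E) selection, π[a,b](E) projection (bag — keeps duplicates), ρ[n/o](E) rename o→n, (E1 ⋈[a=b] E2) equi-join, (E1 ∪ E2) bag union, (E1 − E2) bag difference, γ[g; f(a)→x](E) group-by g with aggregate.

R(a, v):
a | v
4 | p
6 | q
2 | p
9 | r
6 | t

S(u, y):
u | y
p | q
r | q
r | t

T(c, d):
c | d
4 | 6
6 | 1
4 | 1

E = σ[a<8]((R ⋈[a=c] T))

σ filters on a, owned by the left side.
E' = (σ[a<8](R) ⋈[a=c] T)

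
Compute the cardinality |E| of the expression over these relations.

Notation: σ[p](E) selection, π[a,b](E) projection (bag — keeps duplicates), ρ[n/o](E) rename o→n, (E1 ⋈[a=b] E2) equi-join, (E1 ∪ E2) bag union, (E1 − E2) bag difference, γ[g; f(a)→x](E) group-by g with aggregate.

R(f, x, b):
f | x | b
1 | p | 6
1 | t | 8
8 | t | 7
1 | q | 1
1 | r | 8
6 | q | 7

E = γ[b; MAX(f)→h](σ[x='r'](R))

Per-node cardinality:
  R → 6
  σ[x='r'](R) → 1
  γ[b; MAX(f)→h](σ[x='r'](R)) → 1

|E| = 1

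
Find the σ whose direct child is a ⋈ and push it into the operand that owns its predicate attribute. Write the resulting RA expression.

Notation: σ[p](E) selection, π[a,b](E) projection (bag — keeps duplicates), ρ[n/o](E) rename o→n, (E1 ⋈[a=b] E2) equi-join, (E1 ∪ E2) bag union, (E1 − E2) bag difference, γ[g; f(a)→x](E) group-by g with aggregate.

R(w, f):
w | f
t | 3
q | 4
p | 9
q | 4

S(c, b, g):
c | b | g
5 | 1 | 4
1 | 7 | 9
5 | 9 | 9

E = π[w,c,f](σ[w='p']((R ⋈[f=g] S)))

σ filters on w, owned by the left side.
E' = π[w,c,f]((σ[w='p'](R) ⋈[f=g] S))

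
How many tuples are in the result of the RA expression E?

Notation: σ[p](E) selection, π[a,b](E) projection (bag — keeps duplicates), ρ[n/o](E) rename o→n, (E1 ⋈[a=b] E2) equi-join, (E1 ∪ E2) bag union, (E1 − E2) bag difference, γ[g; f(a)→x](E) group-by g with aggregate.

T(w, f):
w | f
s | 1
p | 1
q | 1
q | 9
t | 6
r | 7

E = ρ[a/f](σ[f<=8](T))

Row counts bottom-up:
  T → 6
  σ[f<=8](T) → 5
  ρ[a/f](σ[f<=8](T)) → 5

|E| = 5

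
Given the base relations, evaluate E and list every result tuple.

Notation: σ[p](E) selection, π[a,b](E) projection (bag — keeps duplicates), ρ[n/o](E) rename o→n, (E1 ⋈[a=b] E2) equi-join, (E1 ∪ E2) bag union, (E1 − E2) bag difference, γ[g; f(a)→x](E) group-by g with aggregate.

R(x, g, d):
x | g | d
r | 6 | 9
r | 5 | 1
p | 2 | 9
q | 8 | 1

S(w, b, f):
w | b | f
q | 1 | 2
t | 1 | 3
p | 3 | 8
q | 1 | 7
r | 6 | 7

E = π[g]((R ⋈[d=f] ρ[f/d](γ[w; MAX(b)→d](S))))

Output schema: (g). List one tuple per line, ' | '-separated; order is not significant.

Subexpression sizes:
  R → 4
  S → 5
  γ[w; MAX(b)→d](S) → 4
  ρ[f/d](γ[w; MAX(b)→d](S)) → 4
  (R ⋈[d=f] ρ[f/d](γ[w; MAX(b)→d](S))) → 4
  π[g]((R ⋈[d=f] ρ[f/d](γ[w; MAX(b)→d](S)))) → 4

== RESULT ==
g
5
5
8
8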